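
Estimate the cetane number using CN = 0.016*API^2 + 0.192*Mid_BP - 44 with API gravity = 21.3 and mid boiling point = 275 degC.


CN = 0.016 * 21.3^2 + 0.192 * 275 - 44
CN = 7.25904 + 52.8 - 44 = 16.05904

16.05904


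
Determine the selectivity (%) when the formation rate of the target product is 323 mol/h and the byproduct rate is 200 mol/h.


Selectivity = desired / (desired + undesired) * 100
Total products = 323 + 200 = 523 mol/h
S = 323 / 523 * 100
= 0.6176 * 100
= 61.76 %

61.76 %


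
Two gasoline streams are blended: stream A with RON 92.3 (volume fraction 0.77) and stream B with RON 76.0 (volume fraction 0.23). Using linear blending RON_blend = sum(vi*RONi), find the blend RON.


Linear blending: RON_blend = sum(vi * RONi)
Contribution 1: 0.77 * 92.3 = 71.071
Contribution 2: 0.23 * 76.0 = 17.48
RON_blend = 71.071 + 17.48 = 88.551

88.551


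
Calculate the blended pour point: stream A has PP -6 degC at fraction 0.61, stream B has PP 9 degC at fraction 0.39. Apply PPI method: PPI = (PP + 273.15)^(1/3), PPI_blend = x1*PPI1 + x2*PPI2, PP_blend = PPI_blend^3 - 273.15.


PPI_1 = (-6 + 273.15)^(1/3) = 6.440482
PPI_2 = (9 + 273.15)^(1/3) = 6.558835
PPI_blend = 0.61 * 6.440482 + 0.39 * 6.558835 = 6.48664
PP_blend = 6.48664^3 - 273.15 = 272.9351 - 273.15 = -0.21

-0.21 degC


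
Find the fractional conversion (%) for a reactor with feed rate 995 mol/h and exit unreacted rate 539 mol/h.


X = (F_in - F_out) / F_in * 100
Moles reacted = 995 - 539 = 456
X = 456 / 995 * 100
= 0.4583 * 100
= 45.83 %

45.83 %


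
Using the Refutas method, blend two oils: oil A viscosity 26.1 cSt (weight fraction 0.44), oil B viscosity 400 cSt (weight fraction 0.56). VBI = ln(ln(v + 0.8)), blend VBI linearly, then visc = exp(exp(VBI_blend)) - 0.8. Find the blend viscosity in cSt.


Refutas method: VBN_i = 14.534*ln(ln(visc_i + 0.8)) + 10.975, blended linearly by mass fraction; since VBN is linear in VBI_i = ln(ln(visc_i + 0.8)) and the fractions sum to 1, blend VBI directly: visc = exp(exp(VBI_blend)) - 0.8
VBI_1 = ln(ln(26.1 + 0.8)) = 1.19153
VBI_2 = ln(ln(400 + 0.8)) = 1.79067
VBI_blend = 0.44 * 1.19153 + 0.56 * 1.79067 = 1.52705
visc_blend = exp(exp(1.52705)) - 0.8 = 99.14

99.14 cSt


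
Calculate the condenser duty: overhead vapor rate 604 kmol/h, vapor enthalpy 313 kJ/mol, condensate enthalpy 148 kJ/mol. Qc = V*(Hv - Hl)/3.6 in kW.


Qc = 604 * (313 - 148) / 3.6 = 604 * 165 / 3.6 = 27680

27680 kW


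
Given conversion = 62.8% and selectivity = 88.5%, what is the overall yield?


Overall yield = conversion (%) * selectivity (%) / 100
Conversion = 62.8%, Selectivity = 88.5%
Y = 62.8 * 88.5 / 100
= 55.578 %

55.578 %


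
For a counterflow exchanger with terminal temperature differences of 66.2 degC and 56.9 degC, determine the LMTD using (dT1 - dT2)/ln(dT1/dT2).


LMTD = (dT1 - dT2) / ln(dT1/dT2)
= (66.2 - 56.9) / ln(66.2 / 56.9) = 9.3 / 0.151385 = 61.43

61.43 degC


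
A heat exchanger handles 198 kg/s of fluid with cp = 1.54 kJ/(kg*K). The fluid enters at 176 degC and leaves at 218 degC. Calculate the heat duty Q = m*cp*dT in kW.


Q = m_dot * cp * delta_T
delta_T = 218 - 176 = 42 K
Q = 198 * 1.54 * 42
= 304.92 * 42
= 12806.64 kW

12806.64 kW


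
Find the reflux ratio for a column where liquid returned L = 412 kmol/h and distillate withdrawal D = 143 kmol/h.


Reflux ratio definition: R = L / D (liquid returned / distillate withdrawn)
L = 412 kmol/h, D = 143 kmol/h
R = 412 / 143 = 2.881

2.881


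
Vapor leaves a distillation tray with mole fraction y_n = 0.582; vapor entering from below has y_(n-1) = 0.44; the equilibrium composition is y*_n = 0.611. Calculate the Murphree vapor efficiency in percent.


Murphree vapor efficiency: EMV = (y_n - y_(n-1)) / (y*_n - y_(n-1)) * 100
EMV = (0.582 - 0.44) / (0.611 - 0.44) * 100 = 0.142 / 0.171 * 100 = 83.04

83.04 %


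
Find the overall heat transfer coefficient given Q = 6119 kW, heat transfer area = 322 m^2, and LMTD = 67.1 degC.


From Q = U*A*LMTD, U = Q / (A * LMTD)
U = 6119 / (322 * 67.1) = 6119 / 21606.2 = 0.2832

0.2832 kW/(m^2*K)


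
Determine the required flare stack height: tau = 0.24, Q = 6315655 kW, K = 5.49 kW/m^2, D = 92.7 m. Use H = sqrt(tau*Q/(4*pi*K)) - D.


tau*Q/(4*pi*K) = 0.24 * 6315655 / (4 * pi * 5.49) = 21970.9
sqrt(21970.9) = 148.226
H = 148.226 - 92.7 = 55.53

55.53 m


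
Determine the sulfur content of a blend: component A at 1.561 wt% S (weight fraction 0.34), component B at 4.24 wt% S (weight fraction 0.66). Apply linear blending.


Linear sulfur blending: S_blend = x1*S1 + x2*S2
Contribution 1: 0.34 * 1.561 = 0.53074 wt%
Contribution 2: 0.66 * 4.24 = 2.7984 wt%
S_blend = 0.53074 + 2.7984 = 3.32914

3.32914 wt%


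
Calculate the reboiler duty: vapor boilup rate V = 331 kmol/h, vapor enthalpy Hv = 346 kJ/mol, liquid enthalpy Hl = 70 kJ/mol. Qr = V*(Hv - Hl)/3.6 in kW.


Qr = 331 * (346 - 70) / 3.6 = 331 * 276 / 3.6 = 25380

25380 kW


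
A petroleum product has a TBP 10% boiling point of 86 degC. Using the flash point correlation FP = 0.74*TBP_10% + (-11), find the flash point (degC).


FP = 0.74 * 86 + (-11) = 52.64

52.64 degC


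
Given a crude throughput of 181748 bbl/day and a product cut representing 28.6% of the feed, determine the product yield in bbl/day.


Crude throughput = 181748 bbl/day
Fraction yield = 28.6%
yield = throughput * fraction / 100
yield = 181748 * 28.6 / 100 = 51979.928

51979.928 bbl/day


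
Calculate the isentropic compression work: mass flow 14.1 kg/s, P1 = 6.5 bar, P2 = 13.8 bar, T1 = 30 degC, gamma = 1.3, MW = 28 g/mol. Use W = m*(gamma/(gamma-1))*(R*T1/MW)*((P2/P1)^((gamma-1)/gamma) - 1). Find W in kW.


Isentropic work: W = m*(gamma/(gamma-1))*(R*T1/MW)*((P2/P1)^((gamma-1)/gamma) - 1)
T1 = 30 + 273.15 = 303.15 K
Pressure ratio = 13.8 / 6.5 = 2.12308
Exponent = (1.3 - 1)/1.3 = 0.230769
(P2/P1)^exp - 1 = 2.12308^0.230769 - 1 = 0.189744
W = 14.1 * 1.3 / 0.3 * 8.314 * 303.15 / 28 * 0.189744 = 1044

1044 kW


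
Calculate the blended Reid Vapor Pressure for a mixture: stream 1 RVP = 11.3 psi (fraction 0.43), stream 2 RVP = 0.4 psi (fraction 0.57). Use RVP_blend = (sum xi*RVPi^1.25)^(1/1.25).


Chevron index: RVP_blend = (sum xi*RVPi^1.25)^(1/1.25)
RVP^1.25 terms: 0.43 * 11.3^1.25 + 0.57 * 0.4^1.25 = 9.09007
RVP_blend = 9.09007^(1/1.25) = 5.846

5.846 psi


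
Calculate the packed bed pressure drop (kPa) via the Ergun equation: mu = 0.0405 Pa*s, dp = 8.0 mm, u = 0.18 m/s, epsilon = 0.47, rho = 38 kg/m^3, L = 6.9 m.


dp = 8.0 mm = 0.008 m
Viscous term = 150*0.0405*0.18*(1-0.47)^2 / (0.008^2*0.47^3) = 46227.1
Inertial term = 1.75*38*0.18^2*(1-0.47) / (0.008*0.47^3) = 1374.86
dP/L = 46227.1 + 1374.86 = 47602 Pa/m
dP = 47602 * 6.9 / 1000 = 328.5 kPa

328.5 kPa


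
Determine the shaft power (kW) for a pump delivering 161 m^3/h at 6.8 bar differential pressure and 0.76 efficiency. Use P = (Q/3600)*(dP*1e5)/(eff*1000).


Q = 161 / 3600 = 0.0447222 m^3/s
P = 0.0447222 * (6.8 * 1e5) / 0.76 / 1000 = 40.01

40.01 kW


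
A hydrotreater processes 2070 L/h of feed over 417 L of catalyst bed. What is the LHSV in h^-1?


LHSV = volumetric feed rate / catalyst volume
= 2070 L/h / 417 L
= 4.964 h^-1

4.964 h^-1


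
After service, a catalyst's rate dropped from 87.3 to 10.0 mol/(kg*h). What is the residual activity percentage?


Activity (%) = (rate_used / rate_fresh) * 100
rate_used = 10.0, rate_fresh = 87.3
= (10.0 / 87.3) * 100
= 0.1145 * 100 = 11.45

11.45 %


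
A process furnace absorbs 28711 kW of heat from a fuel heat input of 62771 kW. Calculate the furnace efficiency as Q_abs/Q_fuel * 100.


Furnace efficiency = Q_absorbed / Q_fuel * 100
= 28711 / 62771 * 100 = 45.74

45.74 %


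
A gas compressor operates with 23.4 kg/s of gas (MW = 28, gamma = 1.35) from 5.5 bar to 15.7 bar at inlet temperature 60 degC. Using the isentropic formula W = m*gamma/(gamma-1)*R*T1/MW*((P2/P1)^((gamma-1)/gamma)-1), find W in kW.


Isentropic work: W = m*(gamma/(gamma-1))*(R*T1/MW)*((P2/P1)^((gamma-1)/gamma) - 1)
T1 = 60 + 273.15 = 333.15 K
Pressure ratio = 15.7 / 5.5 = 2.85455
Exponent = (1.35 - 1)/1.35 = 0.259259
(P2/P1)^exp - 1 = 2.85455^0.259259 - 1 = 0.312509
W = 23.4 * 1.35 / 0.35 * 8.314 * 333.15 / 28 * 0.312509 = 2790

2790 kW


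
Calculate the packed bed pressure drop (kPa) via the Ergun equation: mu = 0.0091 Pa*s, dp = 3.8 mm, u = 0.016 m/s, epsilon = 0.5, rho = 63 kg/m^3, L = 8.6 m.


dp = 3.8 mm = 0.0038 m
Viscous term = 150*0.0091*0.016*(1-0.5)^2 / (0.0038^2*0.5^3) = 3024.93
Inertial term = 1.75*63*0.016^2*(1-0.5) / (0.0038*0.5^3) = 29.7095
dP/L = 3024.93 + 29.7095 = 3054.64 Pa/m
dP = 3054.64 * 8.6 / 1000 = 26.27 kPa

26.27 kPa


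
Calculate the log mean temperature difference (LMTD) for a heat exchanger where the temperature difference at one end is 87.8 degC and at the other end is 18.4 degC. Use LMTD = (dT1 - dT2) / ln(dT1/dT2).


LMTD = (dT1 - dT2) / ln(dT1/dT2)
= (87.8 - 18.4) / ln(87.8 / 18.4) = 69.4 / 1.56271 = 44.41

44.41 degC


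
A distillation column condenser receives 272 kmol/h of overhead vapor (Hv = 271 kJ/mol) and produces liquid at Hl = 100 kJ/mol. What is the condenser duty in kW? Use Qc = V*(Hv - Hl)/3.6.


Qc = 272 * (271 - 100) / 3.6 = 272 * 171 / 3.6 = 12920

12920 kW


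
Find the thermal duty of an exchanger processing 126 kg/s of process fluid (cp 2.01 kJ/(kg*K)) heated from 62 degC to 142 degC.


Q = m_dot * cp * delta_T
delta_T = 142 - 62 = 80 K
Q = 126 * 2.01 * 80
= 253.26 * 80
= 20260.8 kW

20260.8 kW


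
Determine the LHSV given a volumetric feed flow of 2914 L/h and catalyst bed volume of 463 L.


LHSV = volumetric feed rate / catalyst volume
= 2914 L/h / 463 L
= 6.294 h^-1

6.294 h^-1


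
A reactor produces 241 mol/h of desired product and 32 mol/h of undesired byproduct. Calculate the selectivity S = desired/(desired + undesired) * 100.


Selectivity = desired / (desired + undesired) * 100
Total products = 241 + 32 = 273 mol/h
S = 241 / 273 * 100
= 0.8828 * 100
= 88.28 %

88.28 %


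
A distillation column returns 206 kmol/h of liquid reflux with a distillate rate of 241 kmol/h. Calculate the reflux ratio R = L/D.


Reflux ratio definition: R = L / D (liquid returned / distillate withdrawn)
L = 206 kmol/h, D = 241 kmol/h
R = 206 / 241 = 0.8548

0.8548


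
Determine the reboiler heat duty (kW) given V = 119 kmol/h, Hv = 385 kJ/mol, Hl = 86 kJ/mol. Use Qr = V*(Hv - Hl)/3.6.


Qr = 119 * (385 - 86) / 3.6 = 119 * 299 / 3.6 = 9884

9884 kW


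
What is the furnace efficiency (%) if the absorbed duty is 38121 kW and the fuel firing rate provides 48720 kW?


Furnace efficiency = Q_absorbed / Q_fuel * 100
= 38121 / 48720 * 100 = 78.25

78.25 %


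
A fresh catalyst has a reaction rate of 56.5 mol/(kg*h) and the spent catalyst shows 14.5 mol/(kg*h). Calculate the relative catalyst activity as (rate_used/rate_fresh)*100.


Activity (%) = (rate_used / rate_fresh) * 100
rate_used = 14.5, rate_fresh = 56.5
= (14.5 / 56.5) * 100
= 0.2566 * 100 = 25.66

25.66 %


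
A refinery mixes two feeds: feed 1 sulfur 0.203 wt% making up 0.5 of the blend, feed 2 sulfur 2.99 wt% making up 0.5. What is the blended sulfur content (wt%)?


Linear sulfur blending: S_blend = x1*S1 + x2*S2
Contribution 1: 0.5 * 0.203 = 0.1015 wt%
Contribution 2: 0.5 * 2.99 = 1.495 wt%
S_blend = 0.1015 + 1.495 = 1.5965

1.5965 wt%


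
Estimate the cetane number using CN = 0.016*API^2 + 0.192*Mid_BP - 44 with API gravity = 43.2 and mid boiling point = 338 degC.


CN = 0.016 * 43.2^2 + 0.192 * 338 - 44
CN = 29.85984 + 64.896 - 44 = 50.75584

50.75584


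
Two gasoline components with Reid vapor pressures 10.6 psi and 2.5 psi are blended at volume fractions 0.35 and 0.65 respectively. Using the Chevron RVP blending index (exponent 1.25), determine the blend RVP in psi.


Chevron index: RVP_blend = (sum xi*RVPi^1.25)^(1/1.25)
RVP^1.25 terms: 0.35 * 10.6^1.25 + 0.65 * 2.5^1.25 = 8.73756
RVP_blend = 8.73756^(1/1.25) = 5.664

5.664 psi


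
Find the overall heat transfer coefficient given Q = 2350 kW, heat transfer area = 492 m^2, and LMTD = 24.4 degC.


From Q = U*A*LMTD, U = Q / (A * LMTD)
U = 2350 / (492 * 24.4) = 2350 / 12004.8 = 0.1958

0.1958 kW/(m^2*K)


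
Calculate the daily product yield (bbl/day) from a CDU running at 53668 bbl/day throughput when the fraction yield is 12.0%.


Crude throughput = 53668 bbl/day
Fraction yield = 12.0%
yield = throughput * fraction / 100
yield = 53668 * 12.0 / 100 = 6440.16

6440.16 bbl/day


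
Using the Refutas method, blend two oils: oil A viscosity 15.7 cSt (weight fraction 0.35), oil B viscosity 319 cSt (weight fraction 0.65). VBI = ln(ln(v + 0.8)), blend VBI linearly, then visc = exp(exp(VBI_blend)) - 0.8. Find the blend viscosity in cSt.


Refutas method: VBN_i = 14.534*ln(ln(visc_i + 0.8)) + 10.975, blended linearly by mass fraction; since VBN is linear in VBI_i = ln(ln(visc_i + 0.8)) and the fractions sum to 1, blend VBI directly: visc = exp(exp(VBI_blend)) - 0.8
VBI_1 = ln(ln(15.7 + 0.8)) = 1.03082
VBI_2 = ln(ln(319 + 0.8)) = 1.75227
VBI_blend = 0.35 * 1.03082 + 0.65 * 1.75227 = 1.49976
visc_blend = exp(exp(1.49976)) - 0.8 = 87.49

87.49 cSt


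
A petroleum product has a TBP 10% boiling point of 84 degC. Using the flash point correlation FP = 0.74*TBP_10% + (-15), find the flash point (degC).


FP = 0.74 * 84 + (-15) = 47.16

47.16 degC


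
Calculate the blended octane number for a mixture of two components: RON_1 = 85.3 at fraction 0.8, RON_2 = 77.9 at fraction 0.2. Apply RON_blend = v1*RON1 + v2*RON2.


Linear blending: RON_blend = sum(vi * RONi)
Contribution 1: 0.8 * 85.3 = 68.24
Contribution 2: 0.2 * 77.9 = 15.58
RON_blend = 68.24 + 15.58 = 83.82

83.82


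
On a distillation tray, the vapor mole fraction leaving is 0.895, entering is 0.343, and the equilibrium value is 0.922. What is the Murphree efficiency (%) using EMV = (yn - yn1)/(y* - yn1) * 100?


Murphree vapor efficiency: EMV = (y_n - y_(n-1)) / (y*_n - y_(n-1)) * 100
EMV = (0.895 - 0.343) / (0.922 - 0.343) * 100 = 0.552 / 0.579 * 100 = 95.34

95.34 %


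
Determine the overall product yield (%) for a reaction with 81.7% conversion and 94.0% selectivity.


Overall yield = conversion (%) * selectivity (%) / 100
Conversion = 81.7%, Selectivity = 94.0%
Y = 81.7 * 94.0 / 100
= 76.798 %

76.798 %


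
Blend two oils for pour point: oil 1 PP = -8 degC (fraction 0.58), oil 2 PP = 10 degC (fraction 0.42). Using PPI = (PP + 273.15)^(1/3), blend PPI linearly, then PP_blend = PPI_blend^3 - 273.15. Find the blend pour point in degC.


PPI_1 = (-8 + 273.15)^(1/3) = 6.42437
PPI_2 = (10 + 273.15)^(1/3) = 6.566574
PPI_blend = 0.58 * 6.42437 + 0.42 * 6.566574 = 6.484096
PP_blend = 6.484096^3 - 273.15 = 272.6141 - 273.15 = -0.54

-0.54 degC


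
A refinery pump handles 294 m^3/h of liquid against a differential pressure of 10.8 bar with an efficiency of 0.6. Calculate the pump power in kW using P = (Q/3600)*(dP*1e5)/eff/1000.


Q = 294 / 3600 = 0.0816667 m^3/s
P = 0.0816667 * (10.8 * 1e5) / 0.6 / 1000 = 147.0

147.0 kW


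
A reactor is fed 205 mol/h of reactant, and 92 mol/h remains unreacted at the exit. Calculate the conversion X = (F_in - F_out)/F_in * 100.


X = (F_in - F_out) / F_in * 100
Moles reacted = 205 - 92 = 113
X = 113 / 205 * 100
= 0.5512 * 100
= 55.12 %

55.12 %


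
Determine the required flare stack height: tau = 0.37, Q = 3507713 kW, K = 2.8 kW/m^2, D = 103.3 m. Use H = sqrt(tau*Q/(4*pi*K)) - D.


tau*Q/(4*pi*K) = 0.37 * 3507713 / (4 * pi * 2.8) = 36885.7
sqrt(36885.7) = 192.057
H = 192.057 - 103.3 = 88.76

88.76 m


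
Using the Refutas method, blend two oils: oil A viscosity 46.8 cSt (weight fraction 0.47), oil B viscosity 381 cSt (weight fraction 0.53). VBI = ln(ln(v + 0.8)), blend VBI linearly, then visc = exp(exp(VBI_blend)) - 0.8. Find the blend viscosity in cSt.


Refutas method: VBN_i = 14.534*ln(ln(visc_i + 0.8)) + 10.975, blended linearly by mass fraction; since VBN is linear in VBI_i = ln(ln(visc_i + 0.8)) and the fractions sum to 1, blend VBI directly: visc = exp(exp(VBI_blend)) - 0.8
VBI_1 = ln(ln(46.8 + 0.8)) = 1.3514
VBI_2 = ln(ln(381 + 0.8)) = 1.78253
VBI_blend = 0.47 * 1.3514 + 0.53 * 1.78253 = 1.5799
visc_blend = exp(exp(1.5799)) - 0.8 = 127.5

127.5 cSt


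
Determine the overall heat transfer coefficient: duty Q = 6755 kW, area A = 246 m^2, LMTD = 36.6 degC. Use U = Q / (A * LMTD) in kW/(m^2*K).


From Q = U*A*LMTD, U = Q / (A * LMTD)
U = 6755 / (246 * 36.6) = 6755 / 9003.6 = 0.7503

0.7503 kW/(m^2*K)


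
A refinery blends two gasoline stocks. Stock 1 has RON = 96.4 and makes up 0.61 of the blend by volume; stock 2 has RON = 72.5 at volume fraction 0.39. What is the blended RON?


Linear blending: RON_blend = sum(vi * RONi)
Contribution 1: 0.61 * 96.4 = 58.804
Contribution 2: 0.39 * 72.5 = 28.275
RON_blend = 58.804 + 28.275 = 87.079

87.079


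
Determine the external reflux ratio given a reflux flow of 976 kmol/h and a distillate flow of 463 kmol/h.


Reflux ratio definition: R = L / D (liquid returned / distillate withdrawn)
L = 976 kmol/h, D = 463 kmol/h
R = 976 / 463 = 2.108

2.108


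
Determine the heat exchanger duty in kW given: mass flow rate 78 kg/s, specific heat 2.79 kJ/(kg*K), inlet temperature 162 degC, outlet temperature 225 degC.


Q = m_dot * cp * delta_T
delta_T = 225 - 162 = 63 K
Q = 78 * 2.79 * 63
= 217.62 * 63
= 13710.06 kW

13710.06 kW


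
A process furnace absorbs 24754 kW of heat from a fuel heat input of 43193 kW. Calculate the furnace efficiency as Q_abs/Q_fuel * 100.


Furnace efficiency = Q_absorbed / Q_fuel * 100
= 24754 / 43193 * 100 = 57.31

57.31 %


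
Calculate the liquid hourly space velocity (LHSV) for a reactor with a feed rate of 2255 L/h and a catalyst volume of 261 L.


LHSV = volumetric feed rate / catalyst volume
= 2255 L/h / 261 L
= 8.640 h^-1

8.640 h^-1


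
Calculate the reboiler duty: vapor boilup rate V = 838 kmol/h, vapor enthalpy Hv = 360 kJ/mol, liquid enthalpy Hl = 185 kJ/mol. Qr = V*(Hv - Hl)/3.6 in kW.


Qr = 838 * (360 - 185) / 3.6 = 838 * 175 / 3.6 = 40740

40740 kW


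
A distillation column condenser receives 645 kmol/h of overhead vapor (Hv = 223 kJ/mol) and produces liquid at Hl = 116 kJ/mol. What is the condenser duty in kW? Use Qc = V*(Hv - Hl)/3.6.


Qc = 645 * (223 - 116) / 3.6 = 645 * 107 / 3.6 = 19170

19170 kW


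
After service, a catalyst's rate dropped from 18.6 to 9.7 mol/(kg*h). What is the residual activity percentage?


Activity (%) = (rate_used / rate_fresh) * 100
rate_used = 9.7, rate_fresh = 18.6
= (9.7 / 18.6) * 100
= 0.5215 * 100 = 52.15

52.15 %


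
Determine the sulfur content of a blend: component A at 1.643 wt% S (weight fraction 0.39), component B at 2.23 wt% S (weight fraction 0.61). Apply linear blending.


Linear sulfur blending: S_blend = x1*S1 + x2*S2
Contribution 1: 0.39 * 1.643 = 0.64077 wt%
Contribution 2: 0.61 * 2.23 = 1.3603 wt%
S_blend = 0.64077 + 1.3603 = 2.00107

2.00107 wt%


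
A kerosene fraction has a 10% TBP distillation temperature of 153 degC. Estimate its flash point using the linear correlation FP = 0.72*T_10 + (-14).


FP = 0.72 * 153 + (-14) = 96.16

96.16 degC


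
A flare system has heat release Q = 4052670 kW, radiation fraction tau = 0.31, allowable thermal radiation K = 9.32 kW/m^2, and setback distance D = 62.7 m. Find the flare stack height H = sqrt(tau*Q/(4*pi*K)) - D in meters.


tau*Q/(4*pi*K) = 0.31 * 4052670 / (4 * pi * 9.32) = 10727
sqrt(10727) = 103.571
H = 103.571 - 62.7 = 40.87

40.87 m


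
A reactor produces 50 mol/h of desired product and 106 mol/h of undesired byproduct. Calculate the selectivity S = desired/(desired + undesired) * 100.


Selectivity = desired / (desired + undesired) * 100
Total products = 50 + 106 = 156 mol/h
S = 50 / 156 * 100
= 0.3205 * 100
= 32.05 %

32.05 %


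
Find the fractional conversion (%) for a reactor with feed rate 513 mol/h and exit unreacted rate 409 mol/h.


X = (F_in - F_out) / F_in * 100
Moles reacted = 513 - 409 = 104
X = 104 / 513 * 100
= 0.2027 * 100
= 20.27 %

20.27 %


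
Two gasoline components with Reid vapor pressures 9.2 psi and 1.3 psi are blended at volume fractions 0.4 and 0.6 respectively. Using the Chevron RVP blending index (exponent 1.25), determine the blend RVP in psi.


Chevron index: RVP_blend = (sum xi*RVPi^1.25)^(1/1.25)
RVP^1.25 terms: 0.4 * 9.2^1.25 + 0.6 * 1.3^1.25 = 7.24194
RVP_blend = 7.24194^(1/1.25) = 4.874

4.874 psi


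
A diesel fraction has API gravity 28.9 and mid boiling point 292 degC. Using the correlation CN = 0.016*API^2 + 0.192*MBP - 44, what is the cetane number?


CN = 0.016 * 28.9^2 + 0.192 * 292 - 44
CN = 13.36336 + 56.064 - 44 = 25.42736

25.42736


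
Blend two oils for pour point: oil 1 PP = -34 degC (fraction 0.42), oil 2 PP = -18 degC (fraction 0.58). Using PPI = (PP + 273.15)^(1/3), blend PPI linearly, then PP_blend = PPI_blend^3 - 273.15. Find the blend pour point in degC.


PPI_1 = (-34 + 273.15)^(1/3) = 6.20712
PPI_2 = (-18 + 273.15)^(1/3) = 6.342569
PPI_blend = 0.42 * 6.20712 + 0.58 * 6.342569 = 6.28568
PP_blend = 6.28568^3 - 273.15 = 248.3458 - 273.15 = -24.8

-24.8 degC


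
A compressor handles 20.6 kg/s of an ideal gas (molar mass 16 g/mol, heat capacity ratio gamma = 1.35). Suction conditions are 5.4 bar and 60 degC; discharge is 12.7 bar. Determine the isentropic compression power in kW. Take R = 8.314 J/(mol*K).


Isentropic work: W = m*(gamma/(gamma-1))*(R*T1/MW)*((P2/P1)^((gamma-1)/gamma) - 1)
T1 = 60 + 273.15 = 333.15 K
Pressure ratio = 12.7 / 5.4 = 2.35185
Exponent = (1.35 - 1)/1.35 = 0.259259
(P2/P1)^exp - 1 = 2.35185^0.259259 - 1 = 0.24822
W = 20.6 * 1.35 / 0.35 * 8.314 * 333.15 / 16 * 0.24822 = 3414

3414 kW


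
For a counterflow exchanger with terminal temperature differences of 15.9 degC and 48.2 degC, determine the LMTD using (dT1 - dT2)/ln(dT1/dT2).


LMTD = (dT1 - dT2) / ln(dT1/dT2)
= (15.9 - 48.2) / ln(15.9 / 48.2) = -32.3 / -1.10904 = 29.12

29.12 degC


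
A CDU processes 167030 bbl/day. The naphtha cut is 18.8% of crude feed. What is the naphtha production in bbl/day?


Crude throughput = 167030 bbl/day
Fraction yield = 18.8%
yield = throughput * fraction / 100
yield = 167030 * 18.8 / 100 = 31401.64

31401.64 bbl/day


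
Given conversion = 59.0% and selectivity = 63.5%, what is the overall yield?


Overall yield = conversion (%) * selectivity (%) / 100
Conversion = 59.0%, Selectivity = 63.5%
Y = 59.0 * 63.5 / 100
= 37.465 %

37.465 %


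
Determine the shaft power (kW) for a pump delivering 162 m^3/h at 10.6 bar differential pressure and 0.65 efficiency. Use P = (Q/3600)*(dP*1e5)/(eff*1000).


Q = 162 / 3600 = 0.045 m^3/s
P = 0.045 * (10.6 * 1e5) / 0.65 / 1000 = 73.38

73.38 kW


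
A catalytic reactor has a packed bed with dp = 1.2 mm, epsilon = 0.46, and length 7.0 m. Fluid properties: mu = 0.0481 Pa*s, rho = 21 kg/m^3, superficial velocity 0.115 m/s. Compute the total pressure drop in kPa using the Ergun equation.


dp = 1.2 mm = 0.0012 m
Viscous term = 150*0.0481*0.115*(1-0.46)^2 / (0.0012^2*0.46^3) = 1726180
Inertial term = 1.75*21*0.115^2*(1-0.46) / (0.0012*0.46^3) = 2246.94
dP/L = 1726180 + 2246.94 = 1728430 Pa/m
dP = 1728430 * 7.0 / 1000 = 12100 kPa

12100 kPa


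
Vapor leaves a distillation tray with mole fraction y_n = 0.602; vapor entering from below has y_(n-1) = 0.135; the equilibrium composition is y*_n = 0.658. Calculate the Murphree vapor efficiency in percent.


Murphree vapor efficiency: EMV = (y_n - y_(n-1)) / (y*_n - y_(n-1)) * 100
EMV = (0.602 - 0.135) / (0.658 - 0.135) * 100 = 0.467 / 0.523 * 100 = 89.29

89.29 %


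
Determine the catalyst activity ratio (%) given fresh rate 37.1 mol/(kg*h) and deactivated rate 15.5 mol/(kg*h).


Activity (%) = (rate_used / rate_fresh) * 100
rate_used = 15.5, rate_fresh = 37.1
= (15.5 / 37.1) * 100
= 0.4178 * 100 = 41.78

41.78 %


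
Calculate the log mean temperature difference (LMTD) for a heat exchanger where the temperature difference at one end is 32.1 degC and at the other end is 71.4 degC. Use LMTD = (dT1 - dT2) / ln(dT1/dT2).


LMTD = (dT1 - dT2) / ln(dT1/dT2)
= (32.1 - 71.4) / ln(32.1 / 71.4) = -39.3 / -0.799442 = 49.16

49.16 degC


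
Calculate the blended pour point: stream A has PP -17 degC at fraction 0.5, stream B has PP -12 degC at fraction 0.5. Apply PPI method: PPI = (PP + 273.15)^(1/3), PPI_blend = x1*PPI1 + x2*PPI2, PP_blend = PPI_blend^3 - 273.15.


PPI_1 = (-17 + 273.15)^(1/3) = 6.350844
PPI_2 = (-12 + 273.15)^(1/3) = 6.391901
PPI_blend = 0.5 * 6.350844 + 0.5 * 6.391901 = 6.371372
PP_blend = 6.371372^3 - 273.15 = 258.6419 - 273.15 = -14.51

-14.51 degC


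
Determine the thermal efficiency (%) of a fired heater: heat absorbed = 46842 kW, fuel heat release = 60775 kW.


Furnace efficiency = Q_absorbed / Q_fuel * 100
= 46842 / 60775 * 100 = 77.07

77.07 %


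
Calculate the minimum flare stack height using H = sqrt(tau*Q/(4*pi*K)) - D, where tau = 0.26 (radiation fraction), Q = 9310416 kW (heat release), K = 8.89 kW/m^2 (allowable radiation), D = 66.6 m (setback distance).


tau*Q/(4*pi*K) = 0.26 * 9310416 / (4 * pi * 8.89) = 21668.6
sqrt(21668.6) = 147.203
H = 147.203 - 66.6 = 80.60

80.60 m


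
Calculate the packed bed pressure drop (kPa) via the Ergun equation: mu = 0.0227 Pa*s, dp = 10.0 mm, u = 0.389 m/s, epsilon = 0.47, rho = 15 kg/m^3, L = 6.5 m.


dp = 10.0 mm = 0.01 m
Viscous term = 150*0.0227*0.389*(1-0.47)^2 / (0.01^2*0.47^3) = 35836.4
Inertial term = 1.75*15*0.389^2*(1-0.47) / (0.01*0.47^3) = 2027.73
dP/L = 35836.4 + 2027.73 = 37864.1 Pa/m
dP = 37864.1 * 6.5 / 1000 = 246.1 kPa

246.1 kPa


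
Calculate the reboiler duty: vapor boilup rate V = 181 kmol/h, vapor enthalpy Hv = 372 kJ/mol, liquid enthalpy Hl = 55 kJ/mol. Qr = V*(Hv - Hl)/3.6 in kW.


Qr = 181 * (372 - 55) / 3.6 = 181 * 317 / 3.6 = 15940

15940 kW


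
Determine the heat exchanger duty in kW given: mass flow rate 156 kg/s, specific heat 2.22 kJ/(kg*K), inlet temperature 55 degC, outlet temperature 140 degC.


Q = m_dot * cp * delta_T
delta_T = 140 - 55 = 85 K
Q = 156 * 2.22 * 85
= 346.32 * 85
= 29437.2 kW

29437.2 kW


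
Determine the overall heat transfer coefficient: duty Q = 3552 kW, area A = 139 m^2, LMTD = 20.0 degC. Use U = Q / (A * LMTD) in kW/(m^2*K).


From Q = U*A*LMTD, U = Q / (A * LMTD)
U = 3552 / (139 * 20.0) = 3552 / 2780 = 1.278

1.278 kW/(m^2*K)


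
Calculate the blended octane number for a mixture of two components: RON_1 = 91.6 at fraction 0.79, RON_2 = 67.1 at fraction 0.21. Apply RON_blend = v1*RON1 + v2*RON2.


Linear blending: RON_blend = sum(vi * RONi)
Contribution 1: 0.79 * 91.6 = 72.364
Contribution 2: 0.21 * 67.1 = 14.091
RON_blend = 72.364 + 14.091 = 86.455

86.455


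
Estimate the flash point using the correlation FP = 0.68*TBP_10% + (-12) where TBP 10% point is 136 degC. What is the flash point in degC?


FP = 0.68 * 136 + (-12) = 80.48

80.48 degC


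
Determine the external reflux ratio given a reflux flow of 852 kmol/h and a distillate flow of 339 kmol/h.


Reflux ratio definition: R = L / D (liquid returned / distillate withdrawn)
L = 852 kmol/h, D = 339 kmol/h
R = 852 / 339 = 2.513

2.513


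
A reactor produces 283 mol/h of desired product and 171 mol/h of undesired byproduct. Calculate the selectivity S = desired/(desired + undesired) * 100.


Selectivity = desired / (desired + undesired) * 100
Total products = 283 + 171 = 454 mol/h
S = 283 / 454 * 100
= 0.6233 * 100
= 62.33 %

62.33 %


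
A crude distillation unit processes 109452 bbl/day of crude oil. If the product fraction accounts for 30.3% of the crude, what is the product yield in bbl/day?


Crude throughput = 109452 bbl/day
Fraction yield = 30.3%
yield = throughput * fraction / 100
yield = 109452 * 30.3 / 100 = 33163.956

33163.956 bbl/day


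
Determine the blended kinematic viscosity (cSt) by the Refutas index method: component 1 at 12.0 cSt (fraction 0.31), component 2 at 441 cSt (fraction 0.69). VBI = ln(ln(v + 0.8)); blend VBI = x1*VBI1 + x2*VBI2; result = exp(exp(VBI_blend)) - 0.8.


Refutas method: VBN_i = 14.534*ln(ln(visc_i + 0.8)) + 10.975, blended linearly by mass fraction; since VBN is linear in VBI_i = ln(ln(visc_i + 0.8)) and the fractions sum to 1, blend VBI directly: visc = exp(exp(VBI_blend)) - 0.8
VBI_1 = ln(ln(12.0 + 0.8)) = 0.935876
VBI_2 = ln(ln(441 + 0.8)) = 1.80679
VBI_blend = 0.31 * 0.935876 + 0.69 * 1.80679 = 1.53681
visc_blend = exp(exp(1.53681)) - 0.8 = 103.8

103.8 cSt


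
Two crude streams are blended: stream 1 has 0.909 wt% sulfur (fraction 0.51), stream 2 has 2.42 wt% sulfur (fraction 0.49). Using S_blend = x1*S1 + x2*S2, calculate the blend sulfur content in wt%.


Linear sulfur blending: S_blend = x1*S1 + x2*S2
Contribution 1: 0.51 * 0.909 = 0.46359 wt%
Contribution 2: 0.49 * 2.42 = 1.1858 wt%
S_blend = 0.46359 + 1.1858 = 1.64939

1.64939 wt%


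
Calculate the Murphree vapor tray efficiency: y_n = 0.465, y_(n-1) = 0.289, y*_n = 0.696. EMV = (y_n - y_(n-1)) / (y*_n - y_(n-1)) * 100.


Murphree vapor efficiency: EMV = (y_n - y_(n-1)) / (y*_n - y_(n-1)) * 100
EMV = (0.465 - 0.289) / (0.696 - 0.289) * 100 = 0.176 / 0.407 * 100 = 43.24

43.24 %


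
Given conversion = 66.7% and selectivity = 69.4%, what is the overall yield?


Overall yield = conversion (%) * selectivity (%) / 100
Conversion = 66.7%, Selectivity = 69.4%
Y = 66.7 * 69.4 / 100
= 46.2898 %

46.2898 %


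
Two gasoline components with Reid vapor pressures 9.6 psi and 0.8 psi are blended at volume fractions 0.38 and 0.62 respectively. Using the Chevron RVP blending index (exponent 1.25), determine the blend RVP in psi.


Chevron index: RVP_blend = (sum xi*RVPi^1.25)^(1/1.25)
RVP^1.25 terms: 0.38 * 9.6^1.25 + 0.62 * 0.8^1.25 = 6.89038
RVP_blend = 6.89038^(1/1.25) = 4.684

4.684 psi


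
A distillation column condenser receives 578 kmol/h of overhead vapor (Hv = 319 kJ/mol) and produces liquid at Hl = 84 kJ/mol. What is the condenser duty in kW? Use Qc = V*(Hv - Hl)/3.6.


Qc = 578 * (319 - 84) / 3.6 = 578 * 235 / 3.6 = 37730

37730 kW


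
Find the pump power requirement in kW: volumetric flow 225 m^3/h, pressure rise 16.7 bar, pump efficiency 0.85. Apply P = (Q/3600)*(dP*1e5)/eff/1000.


Q = 225 / 3600 = 0.0625 m^3/s
P = 0.0625 * (16.7 * 1e5) / 0.85 / 1000 = 122.8

122.8 kW


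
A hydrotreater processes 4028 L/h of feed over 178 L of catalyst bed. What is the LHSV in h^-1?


LHSV = volumetric feed rate / catalyst volume
= 4028 L/h / 178 L
= 22.63 h^-1

22.63 h^-1


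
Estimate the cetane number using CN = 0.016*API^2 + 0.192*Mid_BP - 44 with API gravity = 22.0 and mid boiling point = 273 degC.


CN = 0.016 * 22.0^2 + 0.192 * 273 - 44
CN = 7.744 + 52.416 - 44 = 16.16

16.16


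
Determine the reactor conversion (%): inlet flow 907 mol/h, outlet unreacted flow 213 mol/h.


X = (F_in - F_out) / F_in * 100
Moles reacted = 907 - 213 = 694
X = 694 / 907 * 100
= 0.7652 * 100
= 76.52 %

76.52 %


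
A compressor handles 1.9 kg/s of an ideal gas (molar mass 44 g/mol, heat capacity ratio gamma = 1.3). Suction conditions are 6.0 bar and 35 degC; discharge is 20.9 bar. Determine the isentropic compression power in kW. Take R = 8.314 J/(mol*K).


Isentropic work: W = m*(gamma/(gamma-1))*(R*T1/MW)*((P2/P1)^((gamma-1)/gamma) - 1)
T1 = 35 + 273.15 = 308.15 K
Pressure ratio = 20.9 / 6.0 = 3.48333
Exponent = (1.3 - 1)/1.3 = 0.230769
(P2/P1)^exp - 1 = 3.48333^0.230769 - 1 = 0.333753
W = 1.9 * 1.3 / 0.3 * 8.314 * 308.15 / 44 * 0.333753 = 160.0

160.0 kW


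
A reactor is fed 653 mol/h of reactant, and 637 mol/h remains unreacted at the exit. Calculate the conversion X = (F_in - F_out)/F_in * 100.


X = (F_in - F_out) / F_in * 100
Moles reacted = 653 - 637 = 16
X = 16 / 653 * 100
= 0.02450 * 100
= 2.450 %

2.450 %


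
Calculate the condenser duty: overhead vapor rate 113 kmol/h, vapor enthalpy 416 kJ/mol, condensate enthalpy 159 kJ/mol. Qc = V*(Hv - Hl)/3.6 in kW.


Qc = 113 * (416 - 159) / 3.6 = 113 * 257 / 3.6 = 8067

8067 kW


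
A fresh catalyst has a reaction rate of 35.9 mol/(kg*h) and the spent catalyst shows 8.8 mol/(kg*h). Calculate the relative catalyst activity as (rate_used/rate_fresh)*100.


Activity (%) = (rate_used / rate_fresh) * 100
rate_used = 8.8, rate_fresh = 35.9
= (8.8 / 35.9) * 100
= 0.2451 * 100 = 24.51

24.51 %


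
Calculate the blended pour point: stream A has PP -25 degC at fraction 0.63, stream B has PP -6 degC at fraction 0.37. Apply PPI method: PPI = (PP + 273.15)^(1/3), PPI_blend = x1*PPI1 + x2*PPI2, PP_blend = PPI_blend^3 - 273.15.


PPI_1 = (-25 + 273.15)^(1/3) = 6.284028
PPI_2 = (-6 + 273.15)^(1/3) = 6.440482
PPI_blend = 0.63 * 6.284028 + 0.37 * 6.440482 = 6.341916
PP_blend = 6.341916^3 - 273.15 = 255.0712 - 273.15 = -18.08

-18.08 degC


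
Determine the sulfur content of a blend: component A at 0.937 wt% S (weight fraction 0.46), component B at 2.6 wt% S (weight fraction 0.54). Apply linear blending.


Linear sulfur blending: S_blend = x1*S1 + x2*S2
Contribution 1: 0.46 * 0.937 = 0.43102 wt%
Contribution 2: 0.54 * 2.6 = 1.404 wt%
S_blend = 0.43102 + 1.404 = 1.83502

1.83502 wt%


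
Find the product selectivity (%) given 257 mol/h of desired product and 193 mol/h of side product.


Selectivity = desired / (desired + undesired) * 100
Total products = 257 + 193 = 450 mol/h
S = 257 / 450 * 100
= 0.5711 * 100
= 57.11 %

57.11 %


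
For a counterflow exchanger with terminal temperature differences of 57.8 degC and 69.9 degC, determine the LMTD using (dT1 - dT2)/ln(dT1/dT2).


LMTD = (dT1 - dT2) / ln(dT1/dT2)
= (57.8 - 69.9) / ln(57.8 / 69.9) = -12.1 / -0.190077 = 63.66

63.66 degC


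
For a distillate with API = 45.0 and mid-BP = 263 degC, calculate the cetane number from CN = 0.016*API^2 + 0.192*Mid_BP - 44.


CN = 0.016 * 45.0^2 + 0.192 * 263 - 44
CN = 32.4 + 50.496 - 44 = 38.896

38.896


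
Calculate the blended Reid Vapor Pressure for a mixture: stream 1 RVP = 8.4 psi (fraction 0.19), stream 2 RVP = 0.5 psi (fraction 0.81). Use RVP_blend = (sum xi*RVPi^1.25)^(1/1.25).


Chevron index: RVP_blend = (sum xi*RVPi^1.25)^(1/1.25)
RVP^1.25 terms: 0.19 * 8.4^1.25 + 0.81 * 0.5^1.25 = 3.05764
RVP_blend = 3.05764^(1/1.25) = 2.445

2.445 psi


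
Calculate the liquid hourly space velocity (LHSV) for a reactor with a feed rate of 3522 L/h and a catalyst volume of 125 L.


LHSV = volumetric feed rate / catalyst volume
= 3522 L/h / 125 L
= 28.18 h^-1

28.18 h^-1


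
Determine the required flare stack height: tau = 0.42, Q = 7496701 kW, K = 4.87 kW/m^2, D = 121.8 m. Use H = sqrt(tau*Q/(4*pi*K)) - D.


tau*Q/(4*pi*K) = 0.42 * 7496701 / (4 * pi * 4.87) = 51449.4
sqrt(51449.4) = 226.825
H = 226.825 - 121.8 = 105.0

105.0 m


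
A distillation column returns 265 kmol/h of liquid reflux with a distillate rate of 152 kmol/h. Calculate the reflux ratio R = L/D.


Reflux ratio definition: R = L / D (liquid returned / distillate withdrawn)
L = 265 kmol/h, D = 152 kmol/h
R = 265 / 152 = 1.743

1.743


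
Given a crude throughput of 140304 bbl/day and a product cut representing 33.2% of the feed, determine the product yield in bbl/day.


Crude throughput = 140304 bbl/day
Fraction yield = 33.2%
yield = throughput * fraction / 100
yield = 140304 * 33.2 / 100 = 46580.928

46580.928 bbl/day


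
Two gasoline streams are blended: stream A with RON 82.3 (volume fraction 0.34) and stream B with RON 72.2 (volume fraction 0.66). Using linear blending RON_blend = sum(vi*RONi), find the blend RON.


Linear blending: RON_blend = sum(vi * RONi)
Contribution 1: 0.34 * 82.3 = 27.982
Contribution 2: 0.66 * 72.2 = 47.652
RON_blend = 27.982 + 47.652 = 75.634

75.634


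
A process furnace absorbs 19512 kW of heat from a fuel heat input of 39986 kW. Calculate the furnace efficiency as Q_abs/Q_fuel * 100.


Furnace efficiency = Q_absorbed / Q_fuel * 100
= 19512 / 39986 * 100 = 48.80

48.80 %


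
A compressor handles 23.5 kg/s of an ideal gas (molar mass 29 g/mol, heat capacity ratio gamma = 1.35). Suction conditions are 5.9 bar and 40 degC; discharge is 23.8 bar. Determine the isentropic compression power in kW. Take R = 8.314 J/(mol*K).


Isentropic work: W = m*(gamma/(gamma-1))*(R*T1/MW)*((P2/P1)^((gamma-1)/gamma) - 1)
T1 = 40 + 273.15 = 313.15 K
Pressure ratio = 23.8 / 5.9 = 4.0339
Exponent = (1.35 - 1)/1.35 = 0.259259
(P2/P1)^exp - 1 = 4.0339^0.259259 - 1 = 0.435621
W = 23.5 * 1.35 / 0.35 * 8.314 * 313.15 / 29 * 0.435621 = 3545

3545 kW


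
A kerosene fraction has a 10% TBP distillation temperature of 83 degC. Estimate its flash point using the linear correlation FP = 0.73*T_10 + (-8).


FP = 0.73 * 83 + (-8) = 52.59

52.59 degC


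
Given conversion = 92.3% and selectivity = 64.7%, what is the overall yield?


Overall yield = conversion (%) * selectivity (%) / 100
Conversion = 92.3%, Selectivity = 64.7%
Y = 92.3 * 64.7 / 100
= 59.7181 %

59.7181 %


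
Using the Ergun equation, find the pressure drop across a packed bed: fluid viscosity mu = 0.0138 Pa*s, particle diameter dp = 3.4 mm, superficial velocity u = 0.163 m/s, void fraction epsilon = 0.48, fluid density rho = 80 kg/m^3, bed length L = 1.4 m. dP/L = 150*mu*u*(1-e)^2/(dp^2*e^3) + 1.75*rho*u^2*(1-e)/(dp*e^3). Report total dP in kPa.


dp = 3.4 mm = 0.0034 m
Viscous term = 150*0.0138*0.163*(1-0.48)^2 / (0.0034^2*0.48^3) = 71364.6
Inertial term = 1.75*80*0.163^2*(1-0.48) / (0.0034*0.48^3) = 5144.04
dP/L = 71364.6 + 5144.04 = 76508.6 Pa/m
dP = 76508.6 * 1.4 / 1000 = 107.1 kPa

107.1 kPa


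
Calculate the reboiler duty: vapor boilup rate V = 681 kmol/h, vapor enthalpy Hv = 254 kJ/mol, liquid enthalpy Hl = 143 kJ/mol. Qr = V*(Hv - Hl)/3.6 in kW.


Qr = 681 * (254 - 143) / 3.6 = 681 * 111 / 3.6 = 21000

21000 kW


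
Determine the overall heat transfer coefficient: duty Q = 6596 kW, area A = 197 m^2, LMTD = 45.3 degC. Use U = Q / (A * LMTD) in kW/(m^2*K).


From Q = U*A*LMTD, U = Q / (A * LMTD)
U = 6596 / (197 * 45.3) = 6596 / 8924.1 = 0.7391

0.7391 kW/(m^2*K)


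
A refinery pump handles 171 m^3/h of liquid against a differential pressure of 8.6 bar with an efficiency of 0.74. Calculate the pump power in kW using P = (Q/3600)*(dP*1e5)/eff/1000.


Q = 171 / 3600 = 0.0475 m^3/s
P = 0.0475 * (8.6 * 1e5) / 0.74 / 1000 = 55.20

55.20 kW


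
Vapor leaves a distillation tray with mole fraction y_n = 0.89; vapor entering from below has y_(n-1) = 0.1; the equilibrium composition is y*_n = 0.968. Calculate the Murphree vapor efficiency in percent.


Murphree vapor efficiency: EMV = (y_n - y_(n-1)) / (y*_n - y_(n-1)) * 100
EMV = (0.89 - 0.1) / (0.968 - 0.1) * 100 = 0.79 / 0.868 * 100 = 91.01

91.01 %


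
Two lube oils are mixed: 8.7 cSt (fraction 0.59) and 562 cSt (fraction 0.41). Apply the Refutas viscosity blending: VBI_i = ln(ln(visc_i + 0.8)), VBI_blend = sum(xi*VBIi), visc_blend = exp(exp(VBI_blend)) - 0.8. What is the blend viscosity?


Refutas method: VBN_i = 14.534*ln(ln(visc_i + 0.8)) + 10.975, blended linearly by mass fraction; since VBN is linear in VBI_i = ln(ln(visc_i + 0.8)) and the fractions sum to 1, blend VBI directly: visc = exp(exp(VBI_blend)) - 0.8
VBI_1 = ln(ln(8.7 + 0.8)) = 0.811504
VBI_2 = ln(ln(562 + 0.8)) = 1.84576
VBI_blend = 0.59 * 0.811504 + 0.41 * 1.84576 = 1.23555
visc_blend = exp(exp(1.23555)) - 0.8 = 30.40

30.40 cSt


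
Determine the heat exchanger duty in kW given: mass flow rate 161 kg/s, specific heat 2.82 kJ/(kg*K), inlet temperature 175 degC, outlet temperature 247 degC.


Q = m_dot * cp * delta_T
delta_T = 247 - 175 = 72 K
Q = 161 * 2.82 * 72
= 454.02 * 72
= 32689.44 kW

32689.44 kW


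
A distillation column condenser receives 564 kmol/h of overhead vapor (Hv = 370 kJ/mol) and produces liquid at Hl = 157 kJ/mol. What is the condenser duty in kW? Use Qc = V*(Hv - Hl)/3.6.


Qc = 564 * (370 - 157) / 3.6 = 564 * 213 / 3.6 = 33370

33370 kW
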